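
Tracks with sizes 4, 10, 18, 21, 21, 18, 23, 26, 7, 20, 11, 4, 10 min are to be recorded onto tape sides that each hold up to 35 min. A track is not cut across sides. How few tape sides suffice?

7

Total = 26 + 23 + 21 + 21 + 20 + 18 + 18 + 11 + 10 + 10 + 7 + 4 + 4 = 193 min.
Lower bound: ⌈193/35⌉ = 6 tape sides.
Also, 7 tracks each exceed 35/2 min, and no two of those can share a side, so at least 7 tape sides are needed.
A packing using 7 tape sides:
  side 1: 26 + 7 = 33
  side 2: 23 + 11 = 34
  side 3: 21 + 10 + 4 = 35
  side 4: 21 + 10 + 4 = 35
  side 5: 20 = 20
  side 6: 18 = 18
  side 7: 18 = 18
This matches the lower bound, so 7 is optimal.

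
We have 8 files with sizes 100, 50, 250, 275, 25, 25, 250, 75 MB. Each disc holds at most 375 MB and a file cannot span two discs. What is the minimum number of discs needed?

Total = 275 + 250 + 250 + 100 + 75 + 50 + 25 + 25 = 1050 MB.
Lower bound: ⌈1050/375⌉ = 3 discs.
A packing using 3 discs:
  disc 1: 275 + 100 = 375
  disc 2: 250 + 75 + 50 = 375
  disc 3: 250 + 25 + 25 = 300
This matches the lower bound, so 3 is optimal.

3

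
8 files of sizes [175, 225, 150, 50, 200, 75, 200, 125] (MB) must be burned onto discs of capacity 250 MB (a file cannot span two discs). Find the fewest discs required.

Total = 225 + 200 + 200 + 175 + 150 + 125 + 75 + 50 = 1200 MB.
Lower bound: ⌈1200/250⌉ = 5 discs.
A packing using 6 discs:
  disc 1: 225 = 225
  disc 2: 200 + 50 = 250
  disc 3: 200 = 200
  disc 4: 175 + 75 = 250
  disc 5: 150 = 150
  disc 6: 125 = 125
No arrangement into 5 discs stays within capacity, so 6 is optimal.

6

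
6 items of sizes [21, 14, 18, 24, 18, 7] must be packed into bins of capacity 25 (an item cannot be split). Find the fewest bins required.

Total = 24 + 21 + 18 + 18 + 14 + 7 = 102.
Lower bound: ⌈102/25⌉ = 5 bins.
A packing using 5 bins:
  bin 1: 24 = 24
  bin 2: 21 = 21
  bin 3: 18 + 7 = 25
  bin 4: 18 = 18
  bin 5: 14 = 14
This matches the lower bound, so 5 is optimal.

5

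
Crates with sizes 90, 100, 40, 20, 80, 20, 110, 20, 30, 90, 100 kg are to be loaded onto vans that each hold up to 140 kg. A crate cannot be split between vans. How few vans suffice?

Total = 110 + 100 + 100 + 90 + 90 + 80 + 40 + 30 + 20 + 20 + 20 = 700 kg.
Lower bound: ⌈700/140⌉ = 5 vans.
Also, 6 crates each exceed 70 kg, and no two of those can share a van, so at least 6 vans are needed.
A packing using 6 vans:
  van 1: 110 + 30 = 140
  van 2: 100 + 40 = 140
  van 3: 100 + 20 + 20 = 140
  van 4: 90 + 20 = 110
  van 5: 90 = 90
  van 6: 80 = 80
This matches the lower bound, so 6 is optimal.

6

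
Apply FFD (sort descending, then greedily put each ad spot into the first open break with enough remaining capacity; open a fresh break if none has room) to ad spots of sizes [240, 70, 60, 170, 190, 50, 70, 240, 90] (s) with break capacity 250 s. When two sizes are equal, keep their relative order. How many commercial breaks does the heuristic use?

5

Sorted descending: 240, 240, 190, 170, 90, 70, 70, 60, 50.
  240 → break 1 (new)  [load 240/250]
  240 → break 2 (new)  [load 240/250]
  190 → break 3 (new)  [load 190/250]
  170 → break 4 (new)  [load 170/250]
  90 → break 5 (new)  [load 90/250]
  70 → break 4  [load 240/250]
  70 → break 5  [load 160/250]
  60 → break 3  [load 250/250]
  50 → break 5  [load 210/250]
5 commercial breaks opened.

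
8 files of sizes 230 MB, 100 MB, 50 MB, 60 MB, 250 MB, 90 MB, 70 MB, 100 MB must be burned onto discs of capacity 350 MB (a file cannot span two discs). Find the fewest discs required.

Total = 250 + 230 + 100 + 100 + 90 + 70 + 60 + 50 = 950 MB.
Lower bound: ⌈950/350⌉ = 3 discs.
A packing using 3 discs:
  disc 1: 250 + 100 = 350
  disc 2: 230 + 100 = 330
  disc 3: 90 + 70 + 60 + 50 = 270
This matches the lower bound, so 3 is optimal.

3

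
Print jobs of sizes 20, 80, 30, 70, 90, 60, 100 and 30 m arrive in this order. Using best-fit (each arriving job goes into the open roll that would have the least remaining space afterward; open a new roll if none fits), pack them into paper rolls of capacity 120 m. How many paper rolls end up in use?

5

  20 → roll 1 (new)  [load 20/120]
  80 → roll 1  [load 100/120]
  30 → roll 2 (new)  [load 30/120]
  70 → roll 2  [load 100/120]
  90 → roll 3 (new)  [load 90/120]
  60 → roll 4 (new)  [load 60/120]
  100 → roll 5 (new)  [load 100/120]
  30 → roll 3  [load 120/120]
5 paper rolls opened.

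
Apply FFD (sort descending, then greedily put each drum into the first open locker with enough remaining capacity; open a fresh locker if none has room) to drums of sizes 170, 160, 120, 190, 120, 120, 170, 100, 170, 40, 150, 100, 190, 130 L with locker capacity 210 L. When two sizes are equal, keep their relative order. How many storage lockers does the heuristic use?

Sorted descending: 190, 190, 170, 170, 170, 160, 150, 130, 120, 120, 120, 100, 100, 40.
  190 → locker 1 (new)  [load 190/210]
  190 → locker 2 (new)  [load 190/210]
  170 → locker 3 (new)  [load 170/210]
  170 → locker 4 (new)  [load 170/210]
  170 → locker 5 (new)  [load 170/210]
  160 → locker 6 (new)  [load 160/210]
  150 → locker 7 (new)  [load 150/210]
  130 → locker 8 (new)  [load 130/210]
  120 → locker 9 (new)  [load 120/210]
  120 → locker 10 (new)  [load 120/210]
  120 → locker 11 (new)  [load 120/210]
  100 → locker 12 (new)  [load 100/210]
  100 → locker 12  [load 200/210]
  40 → locker 3  [load 210/210]
12 storage lockers opened.

12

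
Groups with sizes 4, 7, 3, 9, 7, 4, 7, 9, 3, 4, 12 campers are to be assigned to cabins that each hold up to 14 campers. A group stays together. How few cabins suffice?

6

Total = 12 + 9 + 9 + 7 + 7 + 7 + 4 + 4 + 4 + 3 + 3 = 69 campers.
Lower bound: ⌈69/14⌉ = 5 cabins.
A packing using 6 cabins:
  cabin 1: 12 = 12
  cabin 2: 9 + 4 = 13
  cabin 3: 9 + 4 = 13
  cabin 4: 7 + 7 = 14
  cabin 5: 7 + 4 + 3 = 14
  cabin 6: 3 = 3
No arrangement into 5 cabins stays within capacity, so 6 is optimal.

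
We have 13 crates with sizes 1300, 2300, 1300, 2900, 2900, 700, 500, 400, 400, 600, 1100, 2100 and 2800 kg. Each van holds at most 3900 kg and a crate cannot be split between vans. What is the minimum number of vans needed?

Total = 2900 + 2900 + 2800 + 2300 + 2100 + 1300 + 1300 + 1100 + 700 + 600 + 500 + 400 + 400 = 19300 kg.
Lower bound: ⌈19300/3900⌉ = 5 vans.
A packing using 6 vans:
  van 1: 2900 + 700 = 3600
  van 2: 2900 + 600 + 400 = 3900
  van 3: 2800 + 1100 = 3900
  van 4: 2300 + 1300 = 3600
  van 5: 2100 + 1300 + 500 = 3900
  van 6: 400 = 400
No arrangement into 5 vans stays within capacity, so 6 is optimal.

6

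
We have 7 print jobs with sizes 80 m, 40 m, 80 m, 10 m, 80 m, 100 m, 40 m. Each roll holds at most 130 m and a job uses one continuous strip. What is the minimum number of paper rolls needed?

Total = 100 + 80 + 80 + 80 + 40 + 40 + 10 = 430 m.
Lower bound: ⌈430/130⌉ = 4 paper rolls.
A packing using 4 paper rolls:
  roll 1: 100 + 10 = 110
  roll 2: 80 + 40 = 120
  roll 3: 80 + 40 = 120
  roll 4: 80 = 80
This matches the lower bound, so 4 is optimal.

4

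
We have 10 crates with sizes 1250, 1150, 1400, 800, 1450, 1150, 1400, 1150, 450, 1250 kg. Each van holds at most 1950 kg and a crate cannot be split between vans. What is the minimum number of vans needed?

8

Total = 1450 + 1400 + 1400 + 1250 + 1250 + 1150 + 1150 + 1150 + 800 + 450 = 11450 kg.
Lower bound: ⌈11450/1950⌉ = 6 vans.
Also, 8 crates each exceed 975 kg, and no two of those can share a van, so at least 8 vans are needed.
A packing using 8 vans:
  van 1: 1450 + 450 = 1900
  van 2: 1400 = 1400
  van 3: 1400 = 1400
  van 4: 1250 = 1250
  van 5: 1250 = 1250
  van 6: 1150 + 800 = 1950
  van 7: 1150 = 1150
  van 8: 1150 = 1150
This matches the lower bound, so 8 is optimal.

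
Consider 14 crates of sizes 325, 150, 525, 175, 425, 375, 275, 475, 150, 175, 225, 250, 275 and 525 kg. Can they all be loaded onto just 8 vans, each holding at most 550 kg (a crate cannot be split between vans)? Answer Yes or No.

No

Total = 4325 kg; ⌈4325/550⌉ = 8.
The bound of 8 does not rule out 8, but exhaustive search shows no assignment into 8 vans of capacity 550 kg exists — the minimum is 9.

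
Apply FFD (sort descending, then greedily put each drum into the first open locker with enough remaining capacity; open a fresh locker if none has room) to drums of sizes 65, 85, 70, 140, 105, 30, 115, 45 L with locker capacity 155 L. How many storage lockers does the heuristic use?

Sorted descending: 140, 115, 105, 85, 70, 65, 45, 30.
  140 → locker 1 (new)  [load 140/155]
  115 → locker 2 (new)  [load 115/155]
  105 → locker 3 (new)  [load 105/155]
  85 → locker 4 (new)  [load 85/155]
  70 → locker 4  [load 155/155]
  65 → locker 5 (new)  [load 65/155]
  45 → locker 3  [load 150/155]
  30 → locker 2  [load 145/155]
5 storage lockers opened.

5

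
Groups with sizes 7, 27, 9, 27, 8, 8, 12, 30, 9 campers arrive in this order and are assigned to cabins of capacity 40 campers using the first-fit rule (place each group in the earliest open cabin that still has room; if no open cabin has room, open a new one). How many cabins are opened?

4

  7 → cabin 1 (new)  [load 7/40]
  27 → cabin 1  [load 34/40]
  9 → cabin 2 (new)  [load 9/40]
  27 → cabin 2  [load 36/40]
  8 → cabin 3 (new)  [load 8/40]
  8 → cabin 3  [load 16/40]
  12 → cabin 3  [load 28/40]
  30 → cabin 4 (new)  [load 30/40]
  9 → cabin 3  [load 37/40]
4 cabins opened.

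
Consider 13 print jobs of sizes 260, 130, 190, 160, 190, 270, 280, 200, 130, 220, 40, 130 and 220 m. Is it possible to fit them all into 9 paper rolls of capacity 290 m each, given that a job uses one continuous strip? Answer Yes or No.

Total = 2420 m; ⌈2420/290⌉ = 9.
The bound of 9 does not rule out 9, but exhaustive search shows no assignment into 9 paper rolls of capacity 290 m exists — the minimum is 10.

No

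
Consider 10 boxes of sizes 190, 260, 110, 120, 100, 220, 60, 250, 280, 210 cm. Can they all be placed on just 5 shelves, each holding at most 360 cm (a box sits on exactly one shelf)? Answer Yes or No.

No

Total = 1800 cm; ⌈1800/360⌉ = 5.
6 boxes each exceed half the capacity and cannot share a shelf, forcing at least 6 shelves.
At least 6 shelves are required, but only 5 are allowed.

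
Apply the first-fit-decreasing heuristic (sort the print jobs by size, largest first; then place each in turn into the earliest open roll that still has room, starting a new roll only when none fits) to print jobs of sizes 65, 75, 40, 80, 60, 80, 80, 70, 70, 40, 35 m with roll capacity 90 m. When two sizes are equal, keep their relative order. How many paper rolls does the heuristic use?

Sorted descending: 80, 80, 80, 75, 70, 70, 65, 60, 40, 40, 35.
  80 → roll 1 (new)  [load 80/90]
  80 → roll 2 (new)  [load 80/90]
  80 → roll 3 (new)  [load 80/90]
  75 → roll 4 (new)  [load 75/90]
  70 → roll 5 (new)  [load 70/90]
  70 → roll 6 (new)  [load 70/90]
  65 → roll 7 (new)  [load 65/90]
  60 → roll 8 (new)  [load 60/90]
  40 → roll 9 (new)  [load 40/90]
  40 → roll 9  [load 80/90]
  35 → roll 10 (new)  [load 35/90]
10 paper rolls opened.

10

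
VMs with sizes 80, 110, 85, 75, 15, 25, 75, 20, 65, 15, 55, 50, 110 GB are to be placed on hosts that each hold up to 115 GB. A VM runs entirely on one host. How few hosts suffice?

8

Total = 110 + 110 + 85 + 80 + 75 + 75 + 65 + 55 + 50 + 25 + 20 + 15 + 15 = 780 GB.
Lower bound: ⌈780/115⌉ = 7 hosts.
A packing using 8 hosts:
  host 1: 110 = 110
  host 2: 110 = 110
  host 3: 85 + 25 = 110
  host 4: 80 + 20 + 15 = 115
  host 5: 75 + 15 = 90
  host 6: 75 = 75
  host 7: 65 + 50 = 115
  host 8: 55 = 55
No arrangement into 7 hosts stays within capacity, so 8 is optimal.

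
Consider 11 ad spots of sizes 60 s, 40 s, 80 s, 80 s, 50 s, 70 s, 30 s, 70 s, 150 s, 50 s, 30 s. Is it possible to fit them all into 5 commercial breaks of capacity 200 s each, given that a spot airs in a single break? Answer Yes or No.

Yes

A valid assignment using 4 commercial breaks:
  break 1: 150 + 50 = 200
  break 2: 80 + 80 + 40 = 200
  break 3: 70 + 70 + 60 = 200
  break 4: 50 + 30 + 30 = 110
That uses only 4 ≤ 5, so 5 commercial breaks are enough.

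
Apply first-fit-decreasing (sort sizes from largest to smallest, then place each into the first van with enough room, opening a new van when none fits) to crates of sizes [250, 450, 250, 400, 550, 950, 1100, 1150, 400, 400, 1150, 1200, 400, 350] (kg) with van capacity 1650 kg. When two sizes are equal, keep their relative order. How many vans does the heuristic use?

6

Sorted descending: 1200, 1150, 1150, 1100, 950, 550, 450, 400, 400, 400, 400, 350, 250, 250.
  1200 → van 1 (new)  [load 1200/1650]
  1150 → van 2 (new)  [load 1150/1650]
  1150 → van 3 (new)  [load 1150/1650]
  1100 → van 4 (new)  [load 1100/1650]
  950 → van 5 (new)  [load 950/1650]
  550 → van 4  [load 1650/1650]
  450 → van 1  [load 1650/1650]
  400 → van 2  [load 1550/1650]
  400 → van 3  [load 1550/1650]
  400 → van 5  [load 1350/1650]
  400 → van 6 (new)  [load 400/1650]
  350 → van 6  [load 750/1650]
  250 → van 5  [load 1600/1650]
  250 → van 6  [load 1000/1650]
6 vans opened.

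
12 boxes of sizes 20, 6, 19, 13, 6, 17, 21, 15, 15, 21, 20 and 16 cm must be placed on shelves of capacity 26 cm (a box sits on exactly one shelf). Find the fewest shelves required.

Total = 21 + 21 + 20 + 20 + 19 + 17 + 16 + 15 + 15 + 13 + 6 + 6 = 189 cm.
Lower bound: ⌈189/26⌉ = 8 shelves.
Also, 9 boxes each exceed 13 cm, and no two of those can share a shelf, so at least 9 shelves are needed.
A packing using 10 shelves:
  shelf 1: 21 = 21
  shelf 2: 21 = 21
  shelf 3: 20 + 6 = 26
  shelf 4: 20 + 6 = 26
  shelf 5: 19 = 19
  shelf 6: 17 = 17
  shelf 7: 16 = 16
  shelf 8: 15 = 15
  shelf 9: 15 = 15
  shelf 10: 13 = 13
No arrangement into 9 shelves stays within capacity, so 10 is optimal.

10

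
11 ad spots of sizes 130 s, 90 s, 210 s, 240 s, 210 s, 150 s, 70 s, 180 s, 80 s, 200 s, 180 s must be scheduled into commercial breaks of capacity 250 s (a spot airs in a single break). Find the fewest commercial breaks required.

8

Total = 240 + 210 + 210 + 200 + 180 + 180 + 150 + 130 + 90 + 80 + 70 = 1740 s.
Lower bound: ⌈1740/250⌉ = 7 commercial breaks.
Also, 8 ad spots each exceed 125 s, and no two of those can share a break, so at least 8 commercial breaks are needed.
A packing using 8 commercial breaks:
  break 1: 240 = 240
  break 2: 210 = 210
  break 3: 210 = 210
  break 4: 200 = 200
  break 5: 180 + 70 = 250
  break 6: 180 = 180
  break 7: 150 + 90 = 240
  break 8: 130 + 80 = 210
This matches the lower bound, so 8 is optimal.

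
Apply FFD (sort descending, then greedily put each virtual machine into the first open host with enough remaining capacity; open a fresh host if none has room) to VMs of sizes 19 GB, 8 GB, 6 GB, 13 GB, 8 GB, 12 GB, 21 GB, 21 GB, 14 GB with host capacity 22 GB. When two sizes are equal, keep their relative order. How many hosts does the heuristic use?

Sorted descending: 21, 21, 19, 14, 13, 12, 8, 8, 6.
  21 → host 1 (new)  [load 21/22]
  21 → host 2 (new)  [load 21/22]
  19 → host 3 (new)  [load 19/22]
  14 → host 4 (new)  [load 14/22]
  13 → host 5 (new)  [load 13/22]
  12 → host 6 (new)  [load 12/22]
  8 → host 4  [load 22/22]
  8 → host 5  [load 21/22]
  6 → host 6  [load 18/22]
6 hosts opened.

6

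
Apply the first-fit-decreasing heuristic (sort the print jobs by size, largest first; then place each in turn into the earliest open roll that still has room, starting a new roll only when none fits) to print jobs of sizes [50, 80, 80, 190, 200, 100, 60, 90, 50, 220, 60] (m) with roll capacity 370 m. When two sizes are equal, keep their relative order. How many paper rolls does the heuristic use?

4

Sorted descending: 220, 200, 190, 100, 90, 80, 80, 60, 60, 50, 50.
  220 → roll 1 (new)  [load 220/370]
  200 → roll 2 (new)  [load 200/370]
  190 → roll 3 (new)  [load 190/370]
  100 → roll 1  [load 320/370]
  90 → roll 2  [load 290/370]
  80 → roll 2  [load 370/370]
  80 → roll 3  [load 270/370]
  60 → roll 3  [load 330/370]
  60 → roll 4 (new)  [load 60/370]
  50 → roll 1  [load 370/370]
  50 → roll 4  [load 110/370]
4 paper rolls opened.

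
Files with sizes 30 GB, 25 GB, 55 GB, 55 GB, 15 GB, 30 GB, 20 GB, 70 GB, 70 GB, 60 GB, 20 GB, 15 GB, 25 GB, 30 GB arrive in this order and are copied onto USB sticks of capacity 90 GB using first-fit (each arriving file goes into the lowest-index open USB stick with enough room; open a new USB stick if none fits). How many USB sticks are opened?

  30 → USB stick 1 (new)  [load 30/90]
  25 → USB stick 1  [load 55/90]
  55 → USB stick 2 (new)  [load 55/90]
  55 → USB stick 3 (new)  [load 55/90]
  15 → USB stick 1  [load 70/90]
  30 → USB stick 2  [load 85/90]
  20 → USB stick 1  [load 90/90]
  70 → USB stick 4 (new)  [load 70/90]
  70 → USB stick 5 (new)  [load 70/90]
  60 → USB stick 6 (new)  [load 60/90]
  20 → USB stick 3  [load 75/90]
  15 → USB stick 3  [load 90/90]
  25 → USB stick 6  [load 85/90]
  30 → USB stick 7 (new)  [load 30/90]
7 USB sticks opened.

7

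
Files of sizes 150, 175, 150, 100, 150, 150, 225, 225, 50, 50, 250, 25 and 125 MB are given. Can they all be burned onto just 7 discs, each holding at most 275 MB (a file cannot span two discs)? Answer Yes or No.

No

Total = 1825 MB; ⌈1825/275⌉ = 7.
8 files each exceed half the capacity and cannot share a disc, forcing at least 8 discs.
At least 8 discs are required, but only 7 are allowed.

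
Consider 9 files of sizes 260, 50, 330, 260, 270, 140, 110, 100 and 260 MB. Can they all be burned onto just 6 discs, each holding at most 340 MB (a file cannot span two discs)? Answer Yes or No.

Total = 1780 MB; ⌈1780/340⌉ = 6.
The bound of 6 does not rule out 6, but exhaustive search shows no assignment into 6 discs of capacity 340 MB exists — the minimum is 7.

No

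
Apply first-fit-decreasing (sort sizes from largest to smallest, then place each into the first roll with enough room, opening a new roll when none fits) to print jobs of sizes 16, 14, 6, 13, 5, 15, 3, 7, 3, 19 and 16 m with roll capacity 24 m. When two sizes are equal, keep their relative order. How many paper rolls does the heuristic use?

6

Sorted descending: 19, 16, 16, 15, 14, 13, 7, 6, 5, 3, 3.
  19 → roll 1 (new)  [load 19/24]
  16 → roll 2 (new)  [load 16/24]
  16 → roll 3 (new)  [load 16/24]
  15 → roll 4 (new)  [load 15/24]
  14 → roll 5 (new)  [load 14/24]
  13 → roll 6 (new)  [load 13/24]
  7 → roll 2  [load 23/24]
  6 → roll 3  [load 22/24]
  5 → roll 1  [load 24/24]
  3 → roll 4  [load 18/24]
  3 → roll 4  [load 21/24]
6 paper rolls opened.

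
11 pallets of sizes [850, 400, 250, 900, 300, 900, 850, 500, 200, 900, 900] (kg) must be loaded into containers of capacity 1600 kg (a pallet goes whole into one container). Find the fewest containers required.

6

Total = 900 + 900 + 900 + 900 + 850 + 850 + 500 + 400 + 300 + 250 + 200 = 6950 kg.
Lower bound: ⌈6950/1600⌉ = 5 containers.
Also, 6 pallets each exceed 800 kg, and no two of those can share a container, so at least 6 containers are needed.
A packing using 6 containers:
  container 1: 900 + 500 + 200 = 1600
  container 2: 900 + 400 + 300 = 1600
  container 3: 900 + 250 = 1150
  container 4: 900 = 900
  container 5: 850 = 850
  container 6: 850 = 850
This matches the lower bound, so 6 is optimal.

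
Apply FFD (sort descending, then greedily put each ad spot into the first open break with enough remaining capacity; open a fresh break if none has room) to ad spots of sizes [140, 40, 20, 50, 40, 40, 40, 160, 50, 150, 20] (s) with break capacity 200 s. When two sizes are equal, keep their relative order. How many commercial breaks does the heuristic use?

4

Sorted descending: 160, 150, 140, 50, 50, 40, 40, 40, 40, 20, 20.
  160 → break 1 (new)  [load 160/200]
  150 → break 2 (new)  [load 150/200]
  140 → break 3 (new)  [load 140/200]
  50 → break 2  [load 200/200]
  50 → break 3  [load 190/200]
  40 → break 1  [load 200/200]
  40 → break 4 (new)  [load 40/200]
  40 → break 4  [load 80/200]
  40 → break 4  [load 120/200]
  20 → break 4  [load 140/200]
  20 → break 4  [load 160/200]
4 commercial breaks opened.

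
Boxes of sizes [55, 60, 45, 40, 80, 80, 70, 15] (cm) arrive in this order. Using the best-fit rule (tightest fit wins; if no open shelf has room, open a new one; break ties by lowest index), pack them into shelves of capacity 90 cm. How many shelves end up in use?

  55 → shelf 1 (new)  [load 55/90]
  60 → shelf 2 (new)  [load 60/90]
  45 → shelf 3 (new)  [load 45/90]
  40 → shelf 3  [load 85/90]
  80 → shelf 4 (new)  [load 80/90]
  80 → shelf 5 (new)  [load 80/90]
  70 → shelf 6 (new)  [load 70/90]
  15 → shelf 6  [load 85/90]
6 shelves opened.

6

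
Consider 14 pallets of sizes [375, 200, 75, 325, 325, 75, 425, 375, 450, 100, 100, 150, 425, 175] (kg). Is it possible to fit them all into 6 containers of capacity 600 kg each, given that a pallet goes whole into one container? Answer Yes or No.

No

Total = 3575 kg; ⌈3575/600⌉ = 6.
7 pallets each exceed half the capacity and cannot share a container, forcing at least 7 containers.
At least 7 containers are required, but only 6 are allowed.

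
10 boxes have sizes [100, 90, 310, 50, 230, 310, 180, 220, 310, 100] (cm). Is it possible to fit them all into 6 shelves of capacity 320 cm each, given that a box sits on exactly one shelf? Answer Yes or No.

Total = 1900 cm; ⌈1900/320⌉ = 6.
The bound of 6 does not rule out 6, but exhaustive search shows no assignment into 6 shelves of capacity 320 cm exists — the minimum is 7.

No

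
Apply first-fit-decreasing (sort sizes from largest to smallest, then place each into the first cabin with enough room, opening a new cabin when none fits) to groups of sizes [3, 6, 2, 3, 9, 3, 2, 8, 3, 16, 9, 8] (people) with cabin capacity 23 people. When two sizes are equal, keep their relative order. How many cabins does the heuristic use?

4

Sorted descending: 16, 9, 9, 8, 8, 6, 3, 3, 3, 3, 2, 2.
  16 → cabin 1 (new)  [load 16/23]
  9 → cabin 2 (new)  [load 9/23]
  9 → cabin 2  [load 18/23]
  8 → cabin 3 (new)  [load 8/23]
  8 → cabin 3  [load 16/23]
  6 → cabin 1  [load 22/23]
  3 → cabin 2  [load 21/23]
  3 → cabin 3  [load 19/23]
  3 → cabin 3  [load 22/23]
  3 → cabin 4 (new)  [load 3/23]
  2 → cabin 2  [load 23/23]
  2 → cabin 4  [load 5/23]
4 cabins opened.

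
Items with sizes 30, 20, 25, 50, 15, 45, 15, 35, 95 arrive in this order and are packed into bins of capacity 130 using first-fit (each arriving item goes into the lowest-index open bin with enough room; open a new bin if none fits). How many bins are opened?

3

  30 → bin 1 (new)  [load 30/130]
  20 → bin 1  [load 50/130]
  25 → bin 1  [load 75/130]
  50 → bin 1  [load 125/130]
  15 → bin 2 (new)  [load 15/130]
  45 → bin 2  [load 60/130]
  15 → bin 2  [load 75/130]
  35 → bin 2  [load 110/130]
  95 → bin 3 (new)  [load 95/130]
3 bins opened.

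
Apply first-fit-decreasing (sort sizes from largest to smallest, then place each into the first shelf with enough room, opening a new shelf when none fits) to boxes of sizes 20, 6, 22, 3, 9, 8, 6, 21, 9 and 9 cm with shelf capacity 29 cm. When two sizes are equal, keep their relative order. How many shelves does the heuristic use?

Sorted descending: 22, 21, 20, 9, 9, 9, 8, 6, 6, 3.
  22 → shelf 1 (new)  [load 22/29]
  21 → shelf 2 (new)  [load 21/29]
  20 → shelf 3 (new)  [load 20/29]
  9 → shelf 3  [load 29/29]
  9 → shelf 4 (new)  [load 9/29]
  9 → shelf 4  [load 18/29]
  8 → shelf 2  [load 29/29]
  6 → shelf 1  [load 28/29]
  6 → shelf 4  [load 24/29]
  3 → shelf 4  [load 27/29]
4 shelves opened.

4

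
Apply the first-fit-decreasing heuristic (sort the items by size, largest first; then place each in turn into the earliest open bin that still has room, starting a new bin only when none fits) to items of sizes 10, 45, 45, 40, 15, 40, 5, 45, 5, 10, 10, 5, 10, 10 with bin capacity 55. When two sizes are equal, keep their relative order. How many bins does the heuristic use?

6

Sorted descending: 45, 45, 45, 40, 40, 15, 10, 10, 10, 10, 10, 5, 5, 5.
  45 → bin 1 (new)  [load 45/55]
  45 → bin 2 (new)  [load 45/55]
  45 → bin 3 (new)  [load 45/55]
  40 → bin 4 (new)  [load 40/55]
  40 → bin 5 (new)  [load 40/55]
  15 → bin 4  [load 55/55]
  10 → bin 1  [load 55/55]
  10 → bin 2  [load 55/55]
  10 → bin 3  [load 55/55]
  10 → bin 5  [load 50/55]
  10 → bin 6 (new)  [load 10/55]
  5 → bin 5  [load 55/55]
  5 → bin 6  [load 15/55]
  5 → bin 6  [load 20/55]
6 bins opened.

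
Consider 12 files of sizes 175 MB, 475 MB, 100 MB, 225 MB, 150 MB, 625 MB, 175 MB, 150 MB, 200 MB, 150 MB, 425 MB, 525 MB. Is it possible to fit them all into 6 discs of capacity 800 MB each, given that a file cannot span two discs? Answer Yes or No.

A valid assignment using 5 discs:
  disc 1: 625 + 175 = 800
  disc 2: 525 + 225 = 750
  disc 3: 475 + 200 + 100 = 775
  disc 4: 425 + 175 + 150 = 750
  disc 5: 150 + 150 = 300
That uses only 5 ≤ 6, so 6 discs are enough.

Yes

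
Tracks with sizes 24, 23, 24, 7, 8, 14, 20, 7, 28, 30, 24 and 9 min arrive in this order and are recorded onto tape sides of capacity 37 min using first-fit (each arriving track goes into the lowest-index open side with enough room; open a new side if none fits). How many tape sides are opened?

7

  24 → side 1 (new)  [load 24/37]
  23 → side 2 (new)  [load 23/37]
  24 → side 3 (new)  [load 24/37]
  7 → side 1  [load 31/37]
  8 → side 2  [load 31/37]
  14 → side 4 (new)  [load 14/37]
  20 → side 4  [load 34/37]
  7 → side 3  [load 31/37]
  28 → side 5 (new)  [load 28/37]
  30 → side 6 (new)  [load 30/37]
  24 → side 7 (new)  [load 24/37]
  9 → side 5  [load 37/37]
7 tape sides opened.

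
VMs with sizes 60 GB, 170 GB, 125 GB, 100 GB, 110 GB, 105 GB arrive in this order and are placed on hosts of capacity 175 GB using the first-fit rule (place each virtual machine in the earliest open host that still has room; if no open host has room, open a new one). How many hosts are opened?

  60 → host 1 (new)  [load 60/175]
  170 → host 2 (new)  [load 170/175]
  125 → host 3 (new)  [load 125/175]
  100 → host 1  [load 160/175]
  110 → host 4 (new)  [load 110/175]
  105 → host 5 (new)  [load 105/175]
5 hosts opened.

5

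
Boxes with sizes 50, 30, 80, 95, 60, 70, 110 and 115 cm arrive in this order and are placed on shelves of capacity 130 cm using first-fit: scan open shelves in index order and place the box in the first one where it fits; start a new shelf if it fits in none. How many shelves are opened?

6

  50 → shelf 1 (new)  [load 50/130]
  30 → shelf 1  [load 80/130]
  80 → shelf 2 (new)  [load 80/130]
  95 → shelf 3 (new)  [load 95/130]
  60 → shelf 4 (new)  [load 60/130]
  70 → shelf 4  [load 130/130]
  110 → shelf 5 (new)  [load 110/130]
  115 → shelf 6 (new)  [load 115/130]
6 shelves opened.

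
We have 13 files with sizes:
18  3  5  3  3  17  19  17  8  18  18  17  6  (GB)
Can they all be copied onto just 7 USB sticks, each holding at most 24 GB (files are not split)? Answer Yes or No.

No

Total = 152 GB; ⌈152/24⌉ = 7.
The bound of 7 does not rule out 7, but exhaustive search shows no assignment into 7 USB sticks of capacity 24 GB exists — the minimum is 8.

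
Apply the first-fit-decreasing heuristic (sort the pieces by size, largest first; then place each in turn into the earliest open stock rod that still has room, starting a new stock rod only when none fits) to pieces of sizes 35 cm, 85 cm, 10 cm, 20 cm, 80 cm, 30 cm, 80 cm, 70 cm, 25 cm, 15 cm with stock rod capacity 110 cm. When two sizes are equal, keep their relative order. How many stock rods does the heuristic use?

Sorted descending: 85, 80, 80, 70, 35, 30, 25, 20, 15, 10.
  85 → stock rod 1 (new)  [load 85/110]
  80 → stock rod 2 (new)  [load 80/110]
  80 → stock rod 3 (new)  [load 80/110]
  70 → stock rod 4 (new)  [load 70/110]
  35 → stock rod 4  [load 105/110]
  30 → stock rod 2  [load 110/110]
  25 → stock rod 1  [load 110/110]
  20 → stock rod 3  [load 100/110]
  15 → stock rod 5 (new)  [load 15/110]
  10 → stock rod 3  [load 110/110]
5 stock rods opened.

5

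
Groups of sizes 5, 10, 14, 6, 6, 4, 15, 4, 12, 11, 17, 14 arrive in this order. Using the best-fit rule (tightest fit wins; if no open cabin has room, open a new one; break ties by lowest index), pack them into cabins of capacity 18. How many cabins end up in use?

8

  5 → cabin 1 (new)  [load 5/18]
  10 → cabin 1  [load 15/18]
  14 → cabin 2 (new)  [load 14/18]
  6 → cabin 3 (new)  [load 6/18]
  6 → cabin 3  [load 12/18]
  4 → cabin 2  [load 18/18]
  15 → cabin 4 (new)  [load 15/18]
  4 → cabin 3  [load 16/18]
  12 → cabin 5 (new)  [load 12/18]
  11 → cabin 6 (new)  [load 11/18]
  17 → cabin 7 (new)  [load 17/18]
  14 → cabin 8 (new)  [load 14/18]
8 cabins opened.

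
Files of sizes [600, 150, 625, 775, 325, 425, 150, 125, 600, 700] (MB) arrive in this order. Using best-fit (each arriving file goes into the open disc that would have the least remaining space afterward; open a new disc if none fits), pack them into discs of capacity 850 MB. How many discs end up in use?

6

  600 → disc 1 (new)  [load 600/850]
  150 → disc 1  [load 750/850]
  625 → disc 2 (new)  [load 625/850]
  775 → disc 3 (new)  [load 775/850]
  325 → disc 4 (new)  [load 325/850]
  425 → disc 4  [load 750/850]
  150 → disc 2  [load 775/850]
  125 → disc 5 (new)  [load 125/850]
  600 → disc 5  [load 725/850]
  700 → disc 6 (new)  [load 700/850]
6 discs opened.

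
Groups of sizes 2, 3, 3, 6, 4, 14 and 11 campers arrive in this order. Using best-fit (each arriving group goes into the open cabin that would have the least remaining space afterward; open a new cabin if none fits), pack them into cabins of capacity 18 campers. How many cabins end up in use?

3

  2 → cabin 1 (new)  [load 2/18]
  3 → cabin 1  [load 5/18]
  3 → cabin 1  [load 8/18]
  6 → cabin 1  [load 14/18]
  4 → cabin 1  [load 18/18]
  14 → cabin 2 (new)  [load 14/18]
  11 → cabin 3 (new)  [load 11/18]
3 cabins opened.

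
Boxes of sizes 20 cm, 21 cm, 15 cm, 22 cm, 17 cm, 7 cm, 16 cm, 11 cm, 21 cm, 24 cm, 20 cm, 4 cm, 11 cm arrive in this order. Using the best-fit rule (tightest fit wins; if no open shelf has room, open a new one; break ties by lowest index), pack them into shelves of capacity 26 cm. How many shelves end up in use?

  20 → shelf 1 (new)  [load 20/26]
  21 → shelf 2 (new)  [load 21/26]
  15 → shelf 3 (new)  [load 15/26]
  22 → shelf 4 (new)  [load 22/26]
  17 → shelf 5 (new)  [load 17/26]
  7 → shelf 5  [load 24/26]
  16 → shelf 6 (new)  [load 16/26]
  11 → shelf 3  [load 26/26]
  21 → shelf 7 (new)  [load 21/26]
  24 → shelf 8 (new)  [load 24/26]
  20 → shelf 9 (new)  [load 20/26]
  4 → shelf 4  [load 26/26]
  11 → shelf 10 (new)  [load 11/26]
10 shelves opened.

10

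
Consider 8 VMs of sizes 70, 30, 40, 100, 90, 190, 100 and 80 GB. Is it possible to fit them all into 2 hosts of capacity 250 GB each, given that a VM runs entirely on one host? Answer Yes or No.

No

Total = 700 GB; ⌈700/250⌉ = 3.
At least 3 hosts are required, but only 2 are allowed.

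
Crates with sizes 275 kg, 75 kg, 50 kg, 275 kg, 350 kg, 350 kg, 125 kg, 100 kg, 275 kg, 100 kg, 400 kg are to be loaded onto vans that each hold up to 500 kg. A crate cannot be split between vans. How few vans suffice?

6

Total = 400 + 350 + 350 + 275 + 275 + 275 + 125 + 100 + 100 + 75 + 50 = 2375 kg.
Lower bound: ⌈2375/500⌉ = 5 vans.
Also, 6 crates each exceed 250 kg, and no two of those can share a van, so at least 6 vans are needed.
A packing using 6 vans:
  van 1: 400 + 100 = 500
  van 2: 350 + 125 = 475
  van 3: 350 + 100 + 50 = 500
  van 4: 275 + 75 = 350
  van 5: 275 = 275
  van 6: 275 = 275
This matches the lower bound, so 6 is optimal.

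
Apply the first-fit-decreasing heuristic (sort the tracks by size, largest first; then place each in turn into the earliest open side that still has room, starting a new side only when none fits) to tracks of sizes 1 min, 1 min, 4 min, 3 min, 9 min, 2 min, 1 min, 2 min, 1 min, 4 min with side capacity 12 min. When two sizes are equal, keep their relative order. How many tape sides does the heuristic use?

3

Sorted descending: 9, 4, 4, 3, 2, 2, 1, 1, 1, 1.
  9 → side 1 (new)  [load 9/12]
  4 → side 2 (new)  [load 4/12]
  4 → side 2  [load 8/12]
  3 → side 1  [load 12/12]
  2 → side 2  [load 10/12]
  2 → side 2  [load 12/12]
  1 → side 3 (new)  [load 1/12]
  1 → side 3  [load 2/12]
  1 → side 3  [load 3/12]
  1 → side 3  [load 4/12]
3 tape sides opened.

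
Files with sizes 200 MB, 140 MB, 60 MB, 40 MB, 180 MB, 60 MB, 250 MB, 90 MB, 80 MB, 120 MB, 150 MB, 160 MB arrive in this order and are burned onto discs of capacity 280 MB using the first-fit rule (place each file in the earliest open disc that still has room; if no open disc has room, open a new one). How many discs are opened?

  200 → disc 1 (new)  [load 200/280]
  140 → disc 2 (new)  [load 140/280]
  60 → disc 1  [load 260/280]
  40 → disc 2  [load 180/280]
  180 → disc 3 (new)  [load 180/280]
  60 → disc 2  [load 240/280]
  250 → disc 4 (new)  [load 250/280]
  90 → disc 3  [load 270/280]
  80 → disc 5 (new)  [load 80/280]
  120 → disc 5  [load 200/280]
  150 → disc 6 (new)  [load 150/280]
  160 → disc 7 (new)  [load 160/280]
7 discs opened.

7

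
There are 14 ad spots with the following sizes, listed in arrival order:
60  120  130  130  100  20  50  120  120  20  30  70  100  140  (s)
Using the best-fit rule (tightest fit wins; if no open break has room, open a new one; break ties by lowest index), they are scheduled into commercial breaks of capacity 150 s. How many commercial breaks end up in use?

  60 → break 1 (new)  [load 60/150]
  120 → break 2 (new)  [load 120/150]
  130 → break 3 (new)  [load 130/150]
  130 → break 4 (new)  [load 130/150]
  100 → break 5 (new)  [load 100/150]
  20 → break 3  [load 150/150]
  50 → break 5  [load 150/150]
  120 → break 6 (new)  [load 120/150]
  120 → break 7 (new)  [load 120/150]
  20 → break 4  [load 150/150]
  30 → break 2  [load 150/150]
  70 → break 1  [load 130/150]
  100 → break 8 (new)  [load 100/150]
  140 → break 9 (new)  [load 140/150]
9 commercial breaks opened.

9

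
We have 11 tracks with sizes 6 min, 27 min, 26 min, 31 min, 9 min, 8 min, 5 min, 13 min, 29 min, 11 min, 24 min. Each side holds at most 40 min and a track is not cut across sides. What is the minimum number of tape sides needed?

5

Total = 31 + 29 + 27 + 26 + 24 + 13 + 11 + 9 + 8 + 6 + 5 = 189 min.
Lower bound: ⌈189/40⌉ = 5 tape sides.
A packing using 5 tape sides:
  side 1: 31 + 9 = 40
  side 2: 29 + 11 = 40
  side 3: 27 + 13 = 40
  side 4: 26 + 8 + 6 = 40
  side 5: 24 + 5 = 29
This matches the lower bound, so 5 is optimal.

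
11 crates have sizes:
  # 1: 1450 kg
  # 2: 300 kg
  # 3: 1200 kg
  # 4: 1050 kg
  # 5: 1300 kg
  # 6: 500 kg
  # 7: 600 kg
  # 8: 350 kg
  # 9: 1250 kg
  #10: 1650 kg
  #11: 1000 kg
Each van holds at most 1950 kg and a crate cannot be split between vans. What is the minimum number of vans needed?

Total = 1650 + 1450 + 1300 + 1250 + 1200 + 1050 + 1000 + 600 + 500 + 350 + 300 = 10650 kg.
Lower bound: ⌈10650/1950⌉ = 6 vans.
Also, 7 crates each exceed 975 kg, and no two of those can share a van, so at least 7 vans are needed.
A packing using 7 vans:
  van 1: 1650 + 300 = 1950
  van 2: 1450 + 500 = 1950
  van 3: 1300 + 600 = 1900
  van 4: 1250 + 350 = 1600
  van 5: 1200 = 1200
  van 6: 1050 = 1050
  van 7: 1000 = 1000
This matches the lower bound, so 7 is optimal.

7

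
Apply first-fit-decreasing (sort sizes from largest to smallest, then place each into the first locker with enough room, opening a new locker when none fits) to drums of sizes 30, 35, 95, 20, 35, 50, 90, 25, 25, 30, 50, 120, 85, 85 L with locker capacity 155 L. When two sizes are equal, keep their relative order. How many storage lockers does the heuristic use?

Sorted descending: 120, 95, 90, 85, 85, 50, 50, 35, 35, 30, 30, 25, 25, 20.
  120 → locker 1 (new)  [load 120/155]
  95 → locker 2 (new)  [load 95/155]
  90 → locker 3 (new)  [load 90/155]
  85 → locker 4 (new)  [load 85/155]
  85 → locker 5 (new)  [load 85/155]
  50 → locker 2  [load 145/155]
  50 → locker 3  [load 140/155]
  35 → locker 1  [load 155/155]
  35 → locker 4  [load 120/155]
  30 → locker 4  [load 150/155]
  30 → locker 5  [load 115/155]
  25 → locker 5  [load 140/155]
  25 → locker 6 (new)  [load 25/155]
  20 → locker 6  [load 45/155]
6 storage lockers opened.

6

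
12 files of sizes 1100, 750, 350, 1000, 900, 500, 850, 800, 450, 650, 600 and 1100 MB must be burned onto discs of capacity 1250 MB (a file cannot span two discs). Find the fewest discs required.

8

Total = 1100 + 1100 + 1000 + 900 + 850 + 800 + 750 + 650 + 600 + 500 + 450 + 350 = 9050 MB.
Lower bound: ⌈9050/1250⌉ = 8 discs.
A packing using 8 discs:
  disc 1: 1100 = 1100
  disc 2: 1100 = 1100
  disc 3: 1000 = 1000
  disc 4: 900 + 350 = 1250
  disc 5: 850 = 850
  disc 6: 800 + 450 = 1250
  disc 7: 750 + 500 = 1250
  disc 8: 650 + 600 = 1250
This matches the lower bound, so 8 is optimal.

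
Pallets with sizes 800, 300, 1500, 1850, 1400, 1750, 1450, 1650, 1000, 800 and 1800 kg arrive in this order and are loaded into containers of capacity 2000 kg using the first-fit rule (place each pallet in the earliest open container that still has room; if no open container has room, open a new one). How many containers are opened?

9

  800 → container 1 (new)  [load 800/2000]
  300 → container 1  [load 1100/2000]
  1500 → container 2 (new)  [load 1500/2000]
  1850 → container 3 (new)  [load 1850/2000]
  1400 → container 4 (new)  [load 1400/2000]
  1750 → container 5 (new)  [load 1750/2000]
  1450 → container 6 (new)  [load 1450/2000]
  1650 → container 7 (new)  [load 1650/2000]
  1000 → container 8 (new)  [load 1000/2000]
  800 → container 1  [load 1900/2000]
  1800 → container 9 (new)  [load 1800/2000]
9 containers opened.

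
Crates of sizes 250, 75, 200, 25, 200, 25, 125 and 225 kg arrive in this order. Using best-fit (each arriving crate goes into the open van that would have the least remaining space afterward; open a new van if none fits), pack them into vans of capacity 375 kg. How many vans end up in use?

4

  250 → van 1 (new)  [load 250/375]
  75 → van 1  [load 325/375]
  200 → van 2 (new)  [load 200/375]
  25 → van 1  [load 350/375]
  200 → van 3 (new)  [load 200/375]
  25 → van 1  [load 375/375]
  125 → van 2  [load 325/375]
  225 → van 4 (new)  [load 225/375]
4 vans opened.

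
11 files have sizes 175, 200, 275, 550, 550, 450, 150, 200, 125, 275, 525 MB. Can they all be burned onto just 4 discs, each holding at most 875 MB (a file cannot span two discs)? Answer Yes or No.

Total = 3475 MB; ⌈3475/875⌉ = 4.
The bound of 4 does not rule out 4, but exhaustive search shows no assignment into 4 discs of capacity 875 MB exists — the minimum is 5.

No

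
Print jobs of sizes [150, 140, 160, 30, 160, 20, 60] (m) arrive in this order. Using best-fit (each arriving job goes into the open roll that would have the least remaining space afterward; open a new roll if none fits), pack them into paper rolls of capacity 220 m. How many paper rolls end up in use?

  150 → roll 1 (new)  [load 150/220]
  140 → roll 2 (new)  [load 140/220]
  160 → roll 3 (new)  [load 160/220]
  30 → roll 3  [load 190/220]
  160 → roll 4 (new)  [load 160/220]
  20 → roll 3  [load 210/220]
  60 → roll 4  [load 220/220]
4 paper rolls opened.

4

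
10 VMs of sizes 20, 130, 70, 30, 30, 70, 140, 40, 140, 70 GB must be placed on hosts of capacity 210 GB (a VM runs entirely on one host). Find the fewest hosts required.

Total = 140 + 140 + 130 + 70 + 70 + 70 + 40 + 30 + 30 + 20 = 740 GB.
Lower bound: ⌈740/210⌉ = 4 hosts.
A packing using 4 hosts:
  host 1: 140 + 70 = 210
  host 2: 140 + 70 = 210
  host 3: 130 + 70 = 200
  host 4: 40 + 30 + 30 + 20 = 120
This matches the lower bound, so 4 is optimal.

4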